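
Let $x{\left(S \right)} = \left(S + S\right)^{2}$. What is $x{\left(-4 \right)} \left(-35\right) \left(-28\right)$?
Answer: $62720$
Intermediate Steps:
$x{\left(S \right)} = 4 S^{2}$ ($x{\left(S \right)} = \left(2 S\right)^{2} = 4 S^{2}$)
$x{\left(-4 \right)} \left(-35\right) \left(-28\right) = 4 \left(-4\right)^{2} \left(-35\right) \left(-28\right) = 4 \cdot 16 \left(-35\right) \left(-28\right) = 64 \left(-35\right) \left(-28\right) = \left(-2240\right) \left(-28\right) = 62720$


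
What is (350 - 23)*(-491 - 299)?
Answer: -258330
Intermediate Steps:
(350 - 23)*(-491 - 299) = 327*(-790) = -258330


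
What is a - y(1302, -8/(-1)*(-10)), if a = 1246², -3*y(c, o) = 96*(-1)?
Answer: 1552484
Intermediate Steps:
y(c, o) = 32 (y(c, o) = -32*(-1) = -⅓*(-96) = 32)
a = 1552516
a - y(1302, -8/(-1)*(-10)) = 1552516 - 1*32 = 1552516 - 32 = 1552484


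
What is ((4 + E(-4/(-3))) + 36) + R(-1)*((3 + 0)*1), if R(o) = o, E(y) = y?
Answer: 115/3 ≈ 38.333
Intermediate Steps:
((4 + E(-4/(-3))) + 36) + R(-1)*((3 + 0)*1) = ((4 - 4/(-3)) + 36) - (3 + 0) = ((4 - 4*(-⅓)) + 36) - 3 = ((4 + 4/3) + 36) - 1*3 = (16/3 + 36) - 3 = 124/3 - 3 = 115/3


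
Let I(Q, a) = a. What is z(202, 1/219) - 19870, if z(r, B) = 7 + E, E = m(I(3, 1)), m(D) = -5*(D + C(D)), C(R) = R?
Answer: -19873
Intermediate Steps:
m(D) = -10*D (m(D) = -5*(D + D) = -10*D)
E = -10 (E = -10*1 = -10)
z(r, B) = -3 (z(r, B) = 7 - 10 = -3)
z(202, 1/219) - 19870 = -3 - 19870 = -19873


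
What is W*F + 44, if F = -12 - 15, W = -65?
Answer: 1799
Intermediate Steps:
F = -27
W*F + 44 = -65*(-27) + 44 = 1755 + 44 = 1799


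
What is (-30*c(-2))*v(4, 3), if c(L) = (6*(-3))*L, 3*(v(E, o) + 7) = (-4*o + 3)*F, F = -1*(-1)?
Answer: 10800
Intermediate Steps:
F = 1
v(E, o) = -6 - 4*o/3 (v(E, o) = -7 + ((-4*o + 3)*1)/3 = -7 + ((3 - 4*o)*1)/3 = -7 + (3 - 4*o)/3 = -7 + (1 - 4*o/3) = -6 - 4*o/3)
c(L) = -18*L
(-30*c(-2))*v(4, 3) = (-(-540)*(-2))*(-6 - 4/3*3) = (-30*36)*(-6 - 4) = -1080*(-10) = 10800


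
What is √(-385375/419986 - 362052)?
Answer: I*√63861876991546942/419986 ≈ 601.71*I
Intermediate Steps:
√(-385375/419986 - 362052) = √(-152057156647/419986) = I*√63861876991546942/419986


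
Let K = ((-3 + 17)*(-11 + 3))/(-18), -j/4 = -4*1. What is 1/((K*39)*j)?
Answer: 3/11648 ≈ 0.00025755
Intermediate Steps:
j = 16 (j = -(-16) = -4*(-4) = 16)
K = 56/9 (K = (14*(-8))*(-1/18) = -112*(-1/18) = 56/9 ≈ 6.2222)
1/((K*39)*j) = 1/(((56/9)*39)*16) = 1/((728/3)*16) = 1/(11648/3) = 3/11648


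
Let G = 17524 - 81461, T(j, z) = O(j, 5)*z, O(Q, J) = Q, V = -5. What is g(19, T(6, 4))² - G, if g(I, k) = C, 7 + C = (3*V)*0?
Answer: 63986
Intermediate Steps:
C = -7 (C = -7 + (3*(-5))*0 = -7 - 15*0 = -7 + 0 = -7)
T(j, z) = j*z
g(I, k) = -7
G = -63937
g(19, T(6, 4))² - G = (-7)² - 1*(-63937) = 49 + 63937 = 63986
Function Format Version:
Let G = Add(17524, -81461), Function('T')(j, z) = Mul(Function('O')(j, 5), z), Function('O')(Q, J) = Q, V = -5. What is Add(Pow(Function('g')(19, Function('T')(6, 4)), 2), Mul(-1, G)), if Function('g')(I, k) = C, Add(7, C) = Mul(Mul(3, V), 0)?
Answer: 63986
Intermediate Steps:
C = -7 (C = Add(-7, Mul(Mul(3, -5), 0)) = Add(-7, Mul(-15, 0)) = Add(-7, 0) = -7)
Function('T')(j, z) = Mul(j, z)
Function('g')(I, k) = -7
G = -63937
Add(Pow(Function('g')(19, Function('T')(6, 4)), 2), Mul(-1, G)) = Add(Pow(-7, 2), Mul(-1, -63937)) = Add(49, 63937) = 63986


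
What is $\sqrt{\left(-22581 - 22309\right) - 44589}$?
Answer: $i \sqrt{89479} \approx 299.13 i$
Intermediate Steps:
$\sqrt{\left(-22581 - 22309\right) - 44589} = \sqrt{-44890 - 44589} = \sqrt{-89479} = i \sqrt{89479}$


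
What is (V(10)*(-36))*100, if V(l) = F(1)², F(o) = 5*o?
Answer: -90000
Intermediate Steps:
V(l) = 25 (V(l) = (5*1)² = 5² = 25)
(V(10)*(-36))*100 = (25*(-36))*100 = -900*100 = -90000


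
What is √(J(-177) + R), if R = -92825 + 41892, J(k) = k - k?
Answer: 31*I*√53 ≈ 225.68*I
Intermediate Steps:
J(k) = 0
R = -50933
√(J(-177) + R) = √(0 - 50933) = √(-50933) = 31*I*√53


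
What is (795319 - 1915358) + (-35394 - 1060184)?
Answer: -2215617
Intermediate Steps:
(795319 - 1915358) + (-35394 - 1060184) = -1120039 - 1095578 = -2215617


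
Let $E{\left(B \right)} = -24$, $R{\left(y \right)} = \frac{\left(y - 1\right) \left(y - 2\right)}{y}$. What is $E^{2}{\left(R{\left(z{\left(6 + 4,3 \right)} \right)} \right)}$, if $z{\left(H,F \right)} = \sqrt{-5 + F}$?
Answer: $576$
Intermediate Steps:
$R{\left(y \right)} = \frac{\left(-1 + y\right) \left(-2 + y\right)}{y}$
$E^{2}{\left(R{\left(z{\left(6 + 4,3 \right)} \right)} \right)} = \left(-24\right)^{2} = 576$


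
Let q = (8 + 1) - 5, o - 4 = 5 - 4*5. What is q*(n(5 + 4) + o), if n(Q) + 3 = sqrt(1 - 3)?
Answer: -56 + 4*I*sqrt(2) ≈ -56.0 + 5.6569*I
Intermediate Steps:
o = -11 (o = 4 + (5 - 4*5) = 4 + (5 - 20) = 4 - 15 = -11)
n(Q) = -3 + I*sqrt(2) (n(Q) = -3 + sqrt(1 - 3) = -3 + sqrt(-2) = -3 + I*sqrt(2))
q = 4 (q = 9 - 5 = 4)
q*(n(5 + 4) + o) = 4*((-3 + I*sqrt(2)) - 11) = 4*(-14 + I*sqrt(2)) = -56 + 4*I*sqrt(2)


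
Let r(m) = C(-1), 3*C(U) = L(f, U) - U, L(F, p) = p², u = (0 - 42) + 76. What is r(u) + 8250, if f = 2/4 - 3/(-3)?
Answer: 24752/3 ≈ 8250.7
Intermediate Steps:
f = 3/2 (f = 2*(¼) - 3*(-⅓) = ½ + 1 = 3/2 ≈ 1.5000)
u = 34 (u = -42 + 76 = 34)
C(U) = -U/3 + U²/3 (C(U) = (U² - U)/3 = -U/3 + U²/3)
r(m) = ⅔ (r(m) = (⅓)*(-1)*(-1 - 1) = (⅓)*(-1)*(-2) = ⅔)
r(u) + 8250 = ⅔ + 8250 = 24752/3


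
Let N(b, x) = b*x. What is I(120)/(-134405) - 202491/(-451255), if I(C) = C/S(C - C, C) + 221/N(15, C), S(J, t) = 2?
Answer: 9787921974329/21834334179000 ≈ 0.44828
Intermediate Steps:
I(C) = C/2 + 221/(15*C) (I(C) = C/2 + 221/((15*C)) = C*(½) + 221*(1/(15*C)) = C/2 + 221/(15*C))
I(120)/(-134405) - 202491/(-451255) = ((½)*120 + (221/15)/120)/(-134405) - 202491/(-451255) = (60 + (221/15)*(1/120))*(-1/134405) - 202491*(-1/451255) = (60 + 221/1800)*(-1/134405) + 202491/451255 = (108221/1800)*(-1/134405) + 202491/451255 = -108221/241929000 + 202491/451255 = 9787921974329/21834334179000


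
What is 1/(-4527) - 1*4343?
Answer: -19660762/4527 ≈ -4343.0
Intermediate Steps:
1/(-4527) - 1*4343 = -1/4527 - 4343 = -19660762/4527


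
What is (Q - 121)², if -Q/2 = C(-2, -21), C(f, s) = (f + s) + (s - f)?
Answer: 1369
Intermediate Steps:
C(f, s) = 2*s
Q = 84 (Q = -4*(-21) = -2*(-42) = 84)
(Q - 121)² = (84 - 121)² = (-37)² = 1369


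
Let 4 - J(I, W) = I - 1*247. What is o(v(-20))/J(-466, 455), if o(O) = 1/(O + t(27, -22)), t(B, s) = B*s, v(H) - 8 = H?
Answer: -1/434502 ≈ -2.3015e-6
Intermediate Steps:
v(H) = 8 + H
J(I, W) = 251 - I (J(I, W) = 4 - (I - 1*247) = 4 - (I - 247) = 4 - (-247 + I) = 4 + (247 - I) = 251 - I)
o(O) = 1/(-594 + O) (o(O) = 1/(O + 27*(-22)) = 1/(O - 594) = 1/(-594 + O))
o(v(-20))/J(-466, 455) = 1/((-594 + (8 - 20))*(251 - 1*(-466))) = 1/((-594 - 12)*(251 + 466)) = 1/(-606*717) = -1/606*1/717 = -1/434502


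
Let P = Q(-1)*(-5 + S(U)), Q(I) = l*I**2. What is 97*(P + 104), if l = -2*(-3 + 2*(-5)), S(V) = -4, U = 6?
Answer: -12610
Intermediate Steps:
l = 26 (l = -2*(-3 - 10) = -2*(-13) = 26)
Q(I) = 26*I**2
P = -234 (P = (26*(-1)**2)*(-5 - 4) = (26*1)*(-9) = 26*(-9) = -234)
97*(P + 104) = 97*(-234 + 104) = 97*(-130) = -12610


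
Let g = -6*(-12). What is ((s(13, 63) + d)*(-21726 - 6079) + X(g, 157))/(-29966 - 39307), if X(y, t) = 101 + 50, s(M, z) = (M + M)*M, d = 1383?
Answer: 47852254/69273 ≈ 690.78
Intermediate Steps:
s(M, z) = 2*M² (s(M, z) = (2*M)*M = 2*M²)
g = 72
X(y, t) = 151
((s(13, 63) + d)*(-21726 - 6079) + X(g, 157))/(-29966 - 39307) = ((2*13² + 1383)*(-21726 - 6079) + 151)/(-29966 - 39307) = ((2*169 + 1383)*(-27805) + 151)/(-69273) = ((338 + 1383)*(-27805) + 151)*(-1/69273) = (1721*(-27805) + 151)*(-1/69273) = (-47852405 + 151)*(-1/69273) = -47852254*(-1/69273) = 47852254/69273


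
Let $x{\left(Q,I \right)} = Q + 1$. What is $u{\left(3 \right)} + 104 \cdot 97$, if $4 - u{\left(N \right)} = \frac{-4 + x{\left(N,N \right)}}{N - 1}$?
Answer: $10092$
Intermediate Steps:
$x{\left(Q,I \right)} = 1 + Q$
$u{\left(N \right)} = 4 - \frac{-3 + N}{-1 + N}$ ($u{\left(N \right)} = 4 - \frac{-4 + \left(1 + N\right)}{N - 1} = 4 - \frac{-3 + N}{-1 + N}$)
$u{\left(3 \right)} + 104 \cdot 97 = \frac{-1 + 3 \cdot 3}{-1 + 3} + 104 \cdot 97 = \frac{-1 + 9}{2} + 10088 = \frac{1}{2} \cdot 8 + 10088 = 4 + 10088 = 10092$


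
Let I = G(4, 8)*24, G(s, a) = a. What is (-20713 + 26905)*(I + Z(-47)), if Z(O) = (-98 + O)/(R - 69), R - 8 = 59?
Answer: 1637784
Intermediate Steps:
R = 67 (R = 8 + 59 = 67)
Z(O) = 49 - O/2 (Z(O) = (-98 + O)/(67 - 69) = (-98 + O)/(-2) = (-98 + O)*(-½) = 49 - O/2)
I = 192 (I = 8*24 = 192)
(-20713 + 26905)*(I + Z(-47)) = (-20713 + 26905)*(192 + (49 - ½*(-47))) = 6192*(192 + (49 + 47/2)) = 6192*(192 + 145/2) = 6192*(529/2) = 1637784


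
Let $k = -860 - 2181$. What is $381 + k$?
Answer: $-2660$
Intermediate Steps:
$k = -3041$ ($k = -860 - 2181 = -3041$)
$381 + k = 381 - 3041 = -2660$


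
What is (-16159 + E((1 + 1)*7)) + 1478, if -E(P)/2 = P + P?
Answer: -14737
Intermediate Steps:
E(P) = -4*P (E(P) = -2*(P + P) = -4*P)
(-16159 + E((1 + 1)*7)) + 1478 = (-16159 - 4*(1 + 1)*7) + 1478 = (-16159 - 8*7) + 1478 = (-16159 - 4*14) + 1478 = (-16159 - 56) + 1478 = -16215 + 1478 = -14737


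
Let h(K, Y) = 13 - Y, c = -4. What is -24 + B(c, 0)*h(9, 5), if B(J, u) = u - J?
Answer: 8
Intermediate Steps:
-24 + B(c, 0)*h(9, 5) = -24 + (0 - 1*(-4))*(13 - 1*5) = -24 + (0 + 4)*(13 - 5) = -24 + 4*8 = -24 + 32 = 8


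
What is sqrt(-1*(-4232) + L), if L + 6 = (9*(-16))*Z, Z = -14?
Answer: sqrt(6242) ≈ 79.006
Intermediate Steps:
L = 2010 (L = -6 + (9*(-16))*(-14) = -6 - 144*(-14) = -6 + 2016 = 2010)
sqrt(-1*(-4232) + L) = sqrt(-1*(-4232) + 2010) = sqrt(4232 + 2010) = sqrt(6242)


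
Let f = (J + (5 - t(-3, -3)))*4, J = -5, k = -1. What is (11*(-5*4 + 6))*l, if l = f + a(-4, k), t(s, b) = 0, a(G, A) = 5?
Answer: -770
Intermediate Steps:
f = 0 (f = (-5 + (5 - 1*0))*4 = (-5 + (5 + 0))*4 = (-5 + 5)*4 = 0*4 = 0)
l = 5 (l = 0 + 5 = 5)
(11*(-5*4 + 6))*l = (11*(-5*4 + 6))*5 = (11*(-20 + 6))*5 = (11*(-14))*5 = -154*5 = -770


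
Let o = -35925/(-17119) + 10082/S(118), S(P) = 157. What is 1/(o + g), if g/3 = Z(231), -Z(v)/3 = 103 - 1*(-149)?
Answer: -2687683/5917431061 ≈ -0.00045420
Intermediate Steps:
Z(v) = -756 (Z(v) = -3*(103 - 1*(-149)) = -3*(103 + 149) = -3*252 = -756)
o = 178233983/2687683 (o = -35925/(-17119) + 10082/157 = -35925*(-1/17119) + 10082*(1/157) = 35925/17119 + 10082/157 = 178233983/2687683 ≈ 66.315)
g = -2268 (g = 3*(-756) = -2268)
1/(o + g) = 1/(178233983/2687683 - 2268) = 1/(-5917431061/2687683) = -2687683/5917431061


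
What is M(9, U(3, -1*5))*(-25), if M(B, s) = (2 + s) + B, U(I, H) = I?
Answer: -350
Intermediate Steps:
M(B, s) = 2 + B + s
M(9, U(3, -1*5))*(-25) = (2 + 9 + 3)*(-25) = 14*(-25) = -350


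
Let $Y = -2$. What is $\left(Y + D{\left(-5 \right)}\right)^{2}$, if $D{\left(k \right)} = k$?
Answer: $49$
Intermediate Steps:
$\left(Y + D{\left(-5 \right)}\right)^{2} = \left(-2 - 5\right)^{2} = \left(-7\right)^{2} = 49$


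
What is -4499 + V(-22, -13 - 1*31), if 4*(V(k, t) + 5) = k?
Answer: -9019/2 ≈ -4509.5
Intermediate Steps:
V(k, t) = -5 + k/4
-4499 + V(-22, -13 - 1*31) = -4499 + (-5 + (1/4)*(-22)) = -4499 + (-5 - 11/2) = -4499 - 21/2 = -9019/2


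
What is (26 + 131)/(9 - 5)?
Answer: 157/4 ≈ 39.250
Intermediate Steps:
(26 + 131)/(9 - 5) = 157/4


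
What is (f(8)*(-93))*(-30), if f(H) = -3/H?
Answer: -4185/4 ≈ -1046.3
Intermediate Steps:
(f(8)*(-93))*(-30) = (-3/8*(-93))*(-30) = (-3*⅛*(-93))*(-30) = -3/8*(-93)*(-30) = (279/8)*(-30) = -4185/4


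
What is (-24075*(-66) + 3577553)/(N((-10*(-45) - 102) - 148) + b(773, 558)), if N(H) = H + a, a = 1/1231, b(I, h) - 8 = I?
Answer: 6359965193/1207612 ≈ 5266.6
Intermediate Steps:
b(I, h) = 8 + I
a = 1/1231 ≈ 0.00081235
N(H) = 1/1231 + H (N(H) = H + 1/1231 = 1/1231 + H)
(-24075*(-66) + 3577553)/(N((-10*(-45) - 102) - 148) + b(773, 558)) = (-24075*(-66) + 3577553)/((1/1231 + ((-10*(-45) - 102) - 148)) + (8 + 773)) = (1588950 + 3577553)/((1/1231 + ((450 - 102) - 148)) + 781) = 5166503/((1/1231 + (348 - 148)) + 781) = 5166503/((1/1231 + 200) + 781) = 5166503/(246201/1231 + 781) = 5166503/(1207612/1231) = 5166503*(1231/1207612) = 6359965193/1207612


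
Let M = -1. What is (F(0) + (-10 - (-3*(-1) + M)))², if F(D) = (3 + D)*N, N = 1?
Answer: 81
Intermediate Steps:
F(D) = 3 + D (F(D) = (3 + D)*1 = 3 + D)
(F(0) + (-10 - (-3*(-1) + M)))² = ((3 + 0) + (-10 - (-3*(-1) - 1)))² = (3 + (-10 - (3 - 1)))² = (3 + (-10 - 1*2))² = (3 + (-10 - 2))² = (3 - 12)² = (-9)² = 81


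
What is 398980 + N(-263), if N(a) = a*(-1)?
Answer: 399243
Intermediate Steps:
N(a) = -a
398980 + N(-263) = 398980 - 1*(-263) = 398980 + 263 = 399243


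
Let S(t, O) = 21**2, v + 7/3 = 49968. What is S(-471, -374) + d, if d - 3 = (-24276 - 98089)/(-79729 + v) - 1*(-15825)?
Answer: 290605221/17858 ≈ 16273.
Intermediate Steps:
v = 149897/3 (v = -7/3 + 49968 = 149897/3 ≈ 49966.)
S(t, O) = 441
d = 282729843/17858 (d = 3 + ((-24276 - 98089)/(-79729 + 149897/3) - 1*(-15825)) = 3 + (-122365/(-89290/3) + 15825) = 3 + (-122365*(-3/89290) + 15825) = 3 + (73419/17858 + 15825) = 3 + 282676269/17858 = 282729843/17858 ≈ 15832.)
S(-471, -374) + d = 441 + 282729843/17858 = 290605221/17858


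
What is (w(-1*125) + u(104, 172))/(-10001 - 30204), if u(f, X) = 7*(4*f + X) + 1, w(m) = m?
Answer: -3992/40205 ≈ -0.099291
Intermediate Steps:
u(f, X) = 1 + 7*X + 28*f (u(f, X) = 7*(X + 4*f) + 1 = (7*X + 28*f) + 1 = 1 + 7*X + 28*f)
(w(-1*125) + u(104, 172))/(-10001 - 30204) = (-1*125 + (1 + 7*172 + 28*104))/(-10001 - 30204) = (-125 + (1 + 1204 + 2912))/(-40205) = (-125 + 4117)*(-1/40205) = 3992*(-1/40205) = -3992/40205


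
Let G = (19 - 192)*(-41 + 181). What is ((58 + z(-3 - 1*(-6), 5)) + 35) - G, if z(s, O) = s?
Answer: 24316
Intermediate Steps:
G = -24220 (G = -173*140 = -24220)
((58 + z(-3 - 1*(-6), 5)) + 35) - G = ((58 + (-3 - 1*(-6))) + 35) - 1*(-24220) = ((58 + (-3 + 6)) + 35) + 24220 = ((58 + 3) + 35) + 24220 = (61 + 35) + 24220 = 96 + 24220 = 24316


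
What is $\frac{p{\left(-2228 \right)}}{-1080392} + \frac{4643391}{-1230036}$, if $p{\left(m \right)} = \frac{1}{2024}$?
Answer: $- \frac{846147113293047}{224144684460224} \approx -3.775$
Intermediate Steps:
$p{\left(m \right)} = \frac{1}{2024}$
$\frac{p{\left(-2228 \right)}}{-1080392} + \frac{4643391}{-1230036} = \frac{1}{2024 \left(-1080392\right)} + \frac{4643391}{-1230036} = \frac{1}{2024} \left(- \frac{1}{1080392}\right) + 4643391 \left(- \frac{1}{1230036}\right) = - \frac{1}{2186713408} - \frac{1547797}{410012} = - \frac{846147113293047}{224144684460224}$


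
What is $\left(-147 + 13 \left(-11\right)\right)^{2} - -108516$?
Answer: $192616$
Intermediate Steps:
$\left(-147 + 13 \left(-11\right)\right)^{2} - -108516 = \left(-147 - 143\right)^{2} + 108516 = \left(-290\right)^{2} + 108516 = 84100 + 108516 = 192616$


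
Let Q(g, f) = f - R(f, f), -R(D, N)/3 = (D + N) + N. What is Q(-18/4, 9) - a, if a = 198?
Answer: -108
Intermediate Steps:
R(D, N) = -6*N - 3*D (R(D, N) = -3*((D + N) + N) = -3*(D + 2*N) = -6*N - 3*D)
Q(g, f) = 10*f (Q(g, f) = f - (-6*f - 3*f) = f - (-9)*f = f + 9*f = 10*f)
Q(-18/4, 9) - a = 10*9 - 1*198 = 90 - 198 = -108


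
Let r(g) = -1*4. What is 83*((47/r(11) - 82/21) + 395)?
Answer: 2644795/84 ≈ 31486.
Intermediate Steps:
r(g) = -4
83*((47/r(11) - 82/21) + 395) = 83*((47/(-4) - 82/21) + 395) = 83*((47*(-¼) - 82*1/21) + 395) = 83*((-47/4 - 82/21) + 395) = 83*(-1315/84 + 395) = 83*(31865/84) = 2644795/84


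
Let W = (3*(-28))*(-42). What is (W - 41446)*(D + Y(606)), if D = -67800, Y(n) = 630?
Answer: 2546952060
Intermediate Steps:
W = 3528 (W = -84*(-42) = 3528)
(W - 41446)*(D + Y(606)) = (3528 - 41446)*(-67800 + 630) = -37918*(-67170) = 2546952060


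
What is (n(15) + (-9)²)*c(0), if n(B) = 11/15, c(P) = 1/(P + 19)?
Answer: 1226/285 ≈ 4.3018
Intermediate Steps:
c(P) = 1/(19 + P)
n(B) = 11/15 (n(B) = 11*(1/15) = 11/15)
(n(15) + (-9)²)*c(0) = (11/15 + (-9)²)/(19 + 0) = (11/15 + 81)/19 = (1226/15)*(1/19) = 1226/285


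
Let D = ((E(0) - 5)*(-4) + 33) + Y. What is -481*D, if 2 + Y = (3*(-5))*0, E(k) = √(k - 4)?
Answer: -24531 + 3848*I ≈ -24531.0 + 3848.0*I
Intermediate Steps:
E(k) = √(-4 + k)
Y = -2 (Y = -2 + (3*(-5))*0 = -2 - 15*0 = -2 + 0 = -2)
D = 51 - 8*I (D = ((√(-4 + 0) - 5)*(-4) + 33) - 2 = ((√(-4) - 5)*(-4) + 33) - 2 = ((2*I - 5)*(-4) + 33) - 2 = ((-5 + 2*I)*(-4) + 33) - 2 = ((20 - 8*I) + 33) - 2 = (53 - 8*I) - 2 = 51 - 8*I ≈ 51.0 - 8.0*I)
-481*D = -481*(51 - 8*I) = -24531 + 3848*I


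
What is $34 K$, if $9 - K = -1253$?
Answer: $42908$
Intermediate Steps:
$K = 1262$ ($K = 9 - -1253 = 9 + 1253 = 1262$)
$34 K = 34 \cdot 1262 = 42908$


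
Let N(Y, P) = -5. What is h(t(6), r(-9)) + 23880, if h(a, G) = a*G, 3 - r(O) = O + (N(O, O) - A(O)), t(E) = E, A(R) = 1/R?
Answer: 71944/3 ≈ 23981.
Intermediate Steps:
r(O) = 8 + 1/O - O (r(O) = 3 - (O + (-5 - 1/O)) = 3 - (-5 + O - 1/O) = 3 + (5 + 1/O - O) = 8 + 1/O - O)
h(a, G) = G*a
h(t(6), r(-9)) + 23880 = (8 + 1/(-9) - 1*(-9))*6 + 23880 = (8 - 1/9 + 9)*6 + 23880 = (152/9)*6 + 23880 = 304/3 + 23880 = 71944/3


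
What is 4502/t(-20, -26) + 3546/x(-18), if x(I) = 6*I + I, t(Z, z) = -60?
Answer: -21667/210 ≈ -103.18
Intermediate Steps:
x(I) = 7*I
4502/t(-20, -26) + 3546/x(-18) = 4502/(-60) + 3546/((7*(-18))) = 4502*(-1/60) + 3546/(-126) = -2251/30 + 3546*(-1/126) = -2251/30 - 197/7 = -21667/210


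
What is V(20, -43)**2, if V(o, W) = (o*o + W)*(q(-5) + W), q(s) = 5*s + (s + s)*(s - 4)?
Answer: 61685316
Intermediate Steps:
q(s) = 5*s + 2*s*(-4 + s) (q(s) = 5*s + (2*s)*(-4 + s) = 5*s + 2*s*(-4 + s))
V(o, W) = (65 + W)*(W + o**2) (V(o, W) = (o*o + W)*(-5*(-3 + 2*(-5)) + W) = (o**2 + W)*(-5*(-3 - 10) + W) = (W + o**2)*(-5*(-13) + W) = (W + o**2)*(65 + W) = (65 + W)*(W + o**2))
V(20, -43)**2 = ((-43)**2 + 65*(-43) + 65*20**2 - 43*20**2)**2 = (1849 - 2795 + 65*400 - 43*400)**2 = (1849 - 2795 + 26000 - 17200)**2 = 7854**2 = 61685316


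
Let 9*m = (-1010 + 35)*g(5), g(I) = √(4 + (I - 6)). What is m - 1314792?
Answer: -1314792 - 325*√3/3 ≈ -1.3150e+6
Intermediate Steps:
g(I) = √(-2 + I) (g(I) = √(4 + (-6 + I)) = √(-2 + I))
m = -325*√3/3 (m = ((-1010 + 35)*√(-2 + 5))/9 = (-975*√3)/9 = -325*√3/3 ≈ -187.64)
m - 1314792 = -325*√3/3 - 1314792 = -1314792 - 325*√3/3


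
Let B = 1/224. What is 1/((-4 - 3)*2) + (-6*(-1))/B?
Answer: 18815/14 ≈ 1343.9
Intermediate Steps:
B = 1/224 ≈ 0.0044643
1/((-4 - 3)*2) + (-6*(-1))/B = 1/((-4 - 3)*2) + (-6*(-1))/(1/224) = 1/(-7*2) + 6*224 = 1/(-14) + 1344 = -1/14 + 1344 = 18815/14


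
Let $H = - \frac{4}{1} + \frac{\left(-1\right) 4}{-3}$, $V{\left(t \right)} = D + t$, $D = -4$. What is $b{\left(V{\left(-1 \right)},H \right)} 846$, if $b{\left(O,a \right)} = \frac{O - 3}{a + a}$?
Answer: $1269$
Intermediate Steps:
$V{\left(t \right)} = -4 + t$
$H = - \frac{8}{3}$ ($H = \left(-4\right) 1 - - \frac{4}{3} = -4 + \frac{4}{3} = - \frac{8}{3} \approx -2.6667$)
$b{\left(O,a \right)} = \frac{-3 + O}{2 a}$
$b{\left(V{\left(-1 \right)},H \right)} 846 = \frac{-3 - 5}{2 \left(- \frac{8}{3}\right)} 846 = \frac{1}{2} \left(- \frac{3}{8}\right) \left(-3 - 5\right) 846 = \frac{1}{2} \left(- \frac{3}{8}\right) \left(-8\right) 846 = \frac{3}{2} \cdot 846 = 1269$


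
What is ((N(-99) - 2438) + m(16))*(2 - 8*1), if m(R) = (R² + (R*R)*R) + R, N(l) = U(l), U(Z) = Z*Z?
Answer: -70386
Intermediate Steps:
U(Z) = Z²
N(l) = l²
m(R) = R + R² + R³ (m(R) = (R² + R²*R) + R = (R² + R³) + R = R + R² + R³)
((N(-99) - 2438) + m(16))*(2 - 8*1) = (((-99)² - 2438) + 16*(1 + 16 + 16²))*(2 - 8*1) = ((9801 - 2438) + 16*(1 + 16 + 256))*(2 - 8) = (7363 + 16*273)*(-6) = (7363 + 4368)*(-6) = 11731*(-6) = -70386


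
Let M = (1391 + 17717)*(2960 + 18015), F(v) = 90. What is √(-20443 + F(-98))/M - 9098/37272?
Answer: -4549/18636 + I*√20353/400790300 ≈ -0.2441 + 3.5596e-7*I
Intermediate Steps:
M = 400790300 (M = 19108*20975 = 400790300)
√(-20443 + F(-98))/M - 9098/37272 = √(-20443 + 90)/400790300 - 9098/37272 = √(-20353)*(1/400790300) - 9098*1/37272 = (I*√20353)*(1/400790300) - 4549/18636 = I*√20353/400790300 - 4549/18636 = -4549/18636 + I*√20353/400790300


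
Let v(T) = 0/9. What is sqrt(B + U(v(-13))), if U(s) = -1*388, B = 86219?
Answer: sqrt(85831) ≈ 292.97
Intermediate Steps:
v(T) = 0 (v(T) = 0*(1/9) = 0)
U(s) = -388
sqrt(B + U(v(-13))) = sqrt(86219 - 388) = sqrt(85831)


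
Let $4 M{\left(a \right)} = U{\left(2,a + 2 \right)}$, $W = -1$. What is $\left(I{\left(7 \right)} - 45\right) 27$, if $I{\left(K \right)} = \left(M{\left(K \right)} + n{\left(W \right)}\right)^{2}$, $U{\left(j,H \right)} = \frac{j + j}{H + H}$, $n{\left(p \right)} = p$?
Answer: $- \frac{14291}{12} \approx -1190.9$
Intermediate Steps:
$U{\left(j,H \right)} = \frac{j}{H}$ ($U{\left(j,H \right)} = \frac{2 j}{2 H} = 2 j \frac{1}{2 H} = \frac{j}{H}$)
$M{\left(a \right)} = \frac{1}{2 \left(2 + a\right)}$ ($M{\left(a \right)} = \frac{2 \frac{1}{a + 2}}{4} = \frac{2 \frac{1}{2 + a}}{4} = \frac{1}{2 \left(2 + a\right)}$)
$I{\left(K \right)} = \left(-1 + \frac{1}{2 \left(2 + K\right)}\right)^{2}$ ($I{\left(K \right)} = \left(\frac{1}{2 \left(2 + K\right)} - 1\right)^{2} = \left(-1 + \frac{1}{2 \left(2 + K\right)}\right)^{2}$)
$\left(I{\left(7 \right)} - 45\right) 27 = \left(\frac{\left(3 + 2 \cdot 7\right)^{2}}{4 \left(2 + 7\right)^{2}} - 45\right) 27 = \left(\frac{\left(3 + 14\right)^{2}}{4 \cdot 81} - 45\right) 27 = \left(\frac{1}{4} \cdot \frac{1}{81} \cdot 17^{2} - 45\right) 27 = \left(\frac{1}{4} \cdot \frac{1}{81} \cdot 289 - 45\right) 27 = \left(\frac{289}{324} - 45\right) 27 = \left(- \frac{14291}{324}\right) 27 = - \frac{14291}{12}$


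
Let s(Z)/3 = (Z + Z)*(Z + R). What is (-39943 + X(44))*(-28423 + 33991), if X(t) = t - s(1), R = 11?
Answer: -222558528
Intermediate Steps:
s(Z) = 6*Z*(11 + Z) (s(Z) = 3*((Z + Z)*(Z + 11)) = 3*((2*Z)*(11 + Z)) = 3*(2*Z*(11 + Z)) = 6*Z*(11 + Z))
X(t) = -72 + t (X(t) = t - 6*(11 + 1) = t - 6*12 = t - 1*72 = t - 72 = -72 + t)
(-39943 + X(44))*(-28423 + 33991) = (-39943 + (-72 + 44))*(-28423 + 33991) = (-39943 - 28)*5568 = -39971*5568 = -222558528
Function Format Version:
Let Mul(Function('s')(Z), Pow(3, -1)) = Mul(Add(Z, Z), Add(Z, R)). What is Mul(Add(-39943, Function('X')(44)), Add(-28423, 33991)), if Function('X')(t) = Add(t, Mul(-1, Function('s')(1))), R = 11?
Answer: -222558528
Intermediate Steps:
Function('s')(Z) = Mul(6, Z, Add(11, Z)) (Function('s')(Z) = Mul(3, Mul(Add(Z, Z), Add(Z, 11))) = Mul(3, Mul(Mul(2, Z), Add(11, Z))) = Mul(3, Mul(2, Z, Add(11, Z))) = Mul(6, Z, Add(11, Z)))
Function('X')(t) = Add(-72, t) (Function('X')(t) = Add(t, Mul(-1, Mul(6, 1, Add(11, 1)))) = Add(t, Mul(-1, Mul(6, 1, 12))) = Add(t, Mul(-1, 72)) = Add(t, -72) = Add(-72, t))
Mul(Add(-39943, Function('X')(44)), Add(-28423, 33991)) = Mul(Add(-39943, Add(-72, 44)), Add(-28423, 33991)) = Mul(Add(-39943, -28), 5568) = Mul(-39971, 5568) = -222558528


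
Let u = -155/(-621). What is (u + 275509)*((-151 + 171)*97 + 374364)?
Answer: 64382319482176/621 ≈ 1.0368e+11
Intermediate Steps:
u = 155/621 (u = -1/621*(-155) = 155/621 ≈ 0.24960)
(u + 275509)*((-151 + 171)*97 + 374364) = (155/621 + 275509)*((-151 + 171)*97 + 374364) = 171091244*(20*97 + 374364)/621 = 171091244*(1940 + 374364)/621 = (171091244/621)*376304 = 64382319482176/621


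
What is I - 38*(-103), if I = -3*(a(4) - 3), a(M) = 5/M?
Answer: 15677/4 ≈ 3919.3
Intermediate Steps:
I = 21/4 (I = -3*(5/4 - 3) = -3*(-7/4) = 21/4 ≈ 5.2500)
I - 38*(-103) = 21/4 - 38*(-103) = 21/4 + 3914 = 15677/4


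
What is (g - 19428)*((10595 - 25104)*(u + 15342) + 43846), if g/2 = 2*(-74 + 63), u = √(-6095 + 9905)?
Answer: 4333556533504 + 282519248*√3810 ≈ 4.3510e+12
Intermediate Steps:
u = √3810 ≈ 61.725
g = -44 (g = 2*(2*(-74 + 63)) = 2*(2*(-11)) = 2*(-22) = -44)
(g - 19428)*((10595 - 25104)*(u + 15342) + 43846) = (-44 - 19428)*((10595 - 25104)*(√3810 + 15342) + 43846) = -19472*(-14509*(15342 + √3810) + 43846) = -19472*((-222597078 - 14509*√3810) + 43846) = -19472*(-222553232 - 14509*√3810) = 4333556533504 + 282519248*√3810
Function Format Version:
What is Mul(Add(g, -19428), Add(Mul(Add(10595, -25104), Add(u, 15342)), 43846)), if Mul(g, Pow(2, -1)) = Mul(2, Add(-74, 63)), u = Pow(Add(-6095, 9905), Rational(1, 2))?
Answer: Add(4333556533504, Mul(282519248, Pow(3810, Rational(1, 2)))) ≈ 4.3510e+12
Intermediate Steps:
u = Pow(3810, Rational(1, 2)) ≈ 61.725
g = -44 (g = Mul(2, Mul(2, Add(-74, 63))) = Mul(2, Mul(2, -11)) = Mul(2, -22) = -44)
Mul(Add(g, -19428), Add(Mul(Add(10595, -25104), Add(u, 15342)), 43846)) = Mul(Add(-44, -19428), Add(Mul(Add(10595, -25104), Add(Pow(3810, Rational(1, 2)), 15342)), 43846)) = Mul(-19472, Add(Mul(-14509, Add(15342, Pow(3810, Rational(1, 2)))), 43846)) = Mul(-19472, Add(Add(-222597078, Mul(-14509, Pow(3810, Rational(1, 2)))), 43846)) = Mul(-19472, Add(-222553232, Mul(-14509, Pow(3810, Rational(1, 2))))) = Add(4333556533504, Mul(282519248, Pow(3810, Rational(1, 2))))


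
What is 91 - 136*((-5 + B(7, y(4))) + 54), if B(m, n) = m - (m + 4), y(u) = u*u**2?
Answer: -6029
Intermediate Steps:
y(u) = u**3
B(m, n) = -4 (B(m, n) = m - (4 + m) = m + (-4 - m) = -4)
91 - 136*((-5 + B(7, y(4))) + 54) = 91 - 136*((-5 - 4) + 54) = 91 - 136*(-9 + 54) = 91 - 136*45 = 91 - 6120 = -6029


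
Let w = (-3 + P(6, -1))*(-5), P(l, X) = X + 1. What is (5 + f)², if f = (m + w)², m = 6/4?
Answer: 1229881/16 ≈ 76868.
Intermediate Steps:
P(l, X) = 1 + X
w = 15 (w = (-3 + (1 - 1))*(-5) = (-3 + 0)*(-5) = -3*(-5) = 15)
m = 3/2 (m = 6*(¼) = 3/2 ≈ 1.5000)
f = 1089/4 (f = (3/2 + 15)² = (33/2)² = 1089/4 ≈ 272.25)
(5 + f)² = (5 + 1089/4)² = (1109/4)² = 1229881/16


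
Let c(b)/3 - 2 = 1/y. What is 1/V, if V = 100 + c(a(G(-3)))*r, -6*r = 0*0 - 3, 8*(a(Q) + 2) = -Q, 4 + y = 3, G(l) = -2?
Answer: 2/203 ≈ 0.0098522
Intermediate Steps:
y = -1 (y = -4 + 3 = -1)
a(Q) = -2 - Q/8 (a(Q) = -2 + (-Q)/8 = -2 - Q/8)
c(b) = 3 (c(b) = 6 + 3/(-1) = 6 + 3*(-1) = 6 - 3 = 3)
r = ½ (r = -(0*0 - 3)/6 = -(0 - 3)/6 = -⅙*(-3) = ½ ≈ 0.50000)
V = 203/2 (V = 100 + 3*(½) = 100 + 3/2 = 203/2 ≈ 101.50)
1/V = 1/(203/2) = 2/203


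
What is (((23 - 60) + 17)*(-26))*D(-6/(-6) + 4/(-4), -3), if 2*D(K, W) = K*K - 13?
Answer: -3380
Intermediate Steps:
D(K, W) = -13/2 + K²/2 (D(K, W) = (K*K - 13)/2 = (K² - 13)/2 = (-13 + K²)/2 = -13/2 + K²/2)
(((23 - 60) + 17)*(-26))*D(-6/(-6) + 4/(-4), -3) = (((23 - 60) + 17)*(-26))*(-13/2 + (-6/(-6) + 4/(-4))²/2) = ((-37 + 17)*(-26))*(-13/2 + (-6*(-⅙) + 4*(-¼))²/2) = (-20*(-26))*(-13/2 + (1 - 1)²/2) = 520*(-13/2 + (½)*0²) = 520*(-13/2 + (½)*0) = 520*(-13/2 + 0) = 520*(-13/2) = -3380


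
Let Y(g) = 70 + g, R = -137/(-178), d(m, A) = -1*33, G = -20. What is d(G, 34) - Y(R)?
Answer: -18471/178 ≈ -103.77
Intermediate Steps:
d(m, A) = -33
R = 137/178 (R = -137*(-1/178) = 137/178 ≈ 0.76966)
d(G, 34) - Y(R) = -33 - (70 + 137/178) = -33 - 1*12597/178 = -33 - 12597/178 = -18471/178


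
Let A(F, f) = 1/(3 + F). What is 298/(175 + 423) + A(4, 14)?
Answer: 1342/2093 ≈ 0.64118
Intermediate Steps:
298/(175 + 423) + A(4, 14) = 298/(175 + 423) + 1/(3 + 4) = 298/598 + 1/7 = (1/598)*298 + 1/7 = 149/299 + 1/7 = 1342/2093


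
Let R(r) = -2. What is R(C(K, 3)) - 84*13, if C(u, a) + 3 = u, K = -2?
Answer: -1094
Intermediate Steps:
C(u, a) = -3 + u
R(C(K, 3)) - 84*13 = -2 - 84*13 = -2 - 1092 = -1094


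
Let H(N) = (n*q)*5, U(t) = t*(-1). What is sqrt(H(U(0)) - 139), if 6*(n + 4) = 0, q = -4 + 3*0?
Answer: I*sqrt(59) ≈ 7.6811*I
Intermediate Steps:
q = -4 (q = -4 + 0 = -4)
n = -4 (n = -4 + (1/6)*0 = -4 + 0 = -4)
U(t) = -t
H(N) = 80 (H(N) = -4*(-4)*5 = 16*5 = 80)
sqrt(H(U(0)) - 139) = sqrt(80 - 139) = sqrt(-59) = I*sqrt(59)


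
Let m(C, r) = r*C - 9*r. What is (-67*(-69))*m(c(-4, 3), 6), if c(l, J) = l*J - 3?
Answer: -665712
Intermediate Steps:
c(l, J) = -3 + J*l (c(l, J) = J*l - 3 = -3 + J*l)
m(C, r) = -9*r + C*r (m(C, r) = C*r - 9*r = -9*r + C*r)
(-67*(-69))*m(c(-4, 3), 6) = (-67*(-69))*(6*(-9 + (-3 + 3*(-4)))) = 4623*(6*(-9 + (-3 - 12))) = 4623*(6*(-9 - 15)) = 4623*(6*(-24)) = 4623*(-144) = -665712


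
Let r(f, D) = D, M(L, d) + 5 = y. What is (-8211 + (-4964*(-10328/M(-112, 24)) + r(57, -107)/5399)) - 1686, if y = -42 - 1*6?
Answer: -279628971138/286147 ≈ -9.7722e+5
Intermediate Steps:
y = -48 (y = -42 - 6 = -48)
M(L, d) = -53 (M(L, d) = -5 - 48 = -53)
(-8211 + (-4964*(-10328/M(-112, 24)) + r(57, -107)/5399)) - 1686 = (-8211 + (-4964/((-53/(-10328))) - 107/5399)) - 1686 = (-8211 + (-4964/((-53*(-1/10328))) - 107*1/5399)) - 1686 = (-8211 + (-4964/53/10328 - 107/5399)) - 1686 = (-8211 + (-4964*10328/53 - 107/5399)) - 1686 = (-8211 + (-51268192/53 - 107/5399)) - 1686 = (-8211 - 276796974279/286147) - 1686 = -279146527296/286147 - 1686 = -279628971138/286147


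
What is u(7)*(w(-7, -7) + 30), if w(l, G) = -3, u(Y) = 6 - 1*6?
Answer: 0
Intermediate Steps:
u(Y) = 0 (u(Y) = 6 - 6 = 0)
u(7)*(w(-7, -7) + 30) = 0*(-3 + 30) = 0*27 = 0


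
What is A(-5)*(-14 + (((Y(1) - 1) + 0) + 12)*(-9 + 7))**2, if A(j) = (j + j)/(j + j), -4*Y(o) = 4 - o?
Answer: 4761/4 ≈ 1190.3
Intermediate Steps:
Y(o) = -1 + o/4 (Y(o) = -(4 - o)/4 = -1 + o/4)
A(j) = 1 (A(j) = (2*j)/((2*j)) = (2*j)*(1/(2*j)) = 1)
A(-5)*(-14 + (((Y(1) - 1) + 0) + 12)*(-9 + 7))**2 = 1*(-14 + ((((-1 + (1/4)*1) - 1) + 0) + 12)*(-9 + 7))**2 = 1*(-14 + ((((-1 + 1/4) - 1) + 0) + 12)*(-2))**2 = 1*(-14 + (((-3/4 - 1) + 0) + 12)*(-2))**2 = 1*(-14 + ((-7/4 + 0) + 12)*(-2))**2 = 1*(-14 + (-7/4 + 12)*(-2))**2 = 1*(-14 + (41/4)*(-2))**2 = 1*(-14 - 41/2)**2 = 1*(-69/2)**2 = 1*(4761/4) = 4761/4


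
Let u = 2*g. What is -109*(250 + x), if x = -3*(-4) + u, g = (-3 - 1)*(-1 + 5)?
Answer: -25070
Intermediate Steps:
g = -16 (g = -4*4 = -16)
u = -32 (u = 2*(-16) = -32)
x = -20 (x = -3*(-4) - 32 = 12 - 32 = -20)
-109*(250 + x) = -109*(250 - 20) = -109*230 = -25070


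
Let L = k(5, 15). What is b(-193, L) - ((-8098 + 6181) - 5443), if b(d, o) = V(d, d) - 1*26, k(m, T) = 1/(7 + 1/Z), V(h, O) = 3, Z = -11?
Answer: 7337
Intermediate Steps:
k(m, T) = 11/76 (k(m, T) = 1/(7 + 1/(-11)) = 1/(7 - 1/11) = 1/(76/11) = 11/76)
L = 11/76 ≈ 0.14474
b(d, o) = -23 (b(d, o) = 3 - 1*26 = 3 - 26 = -23)
b(-193, L) - ((-8098 + 6181) - 5443) = -23 - ((-8098 + 6181) - 5443) = -23 - (-1917 - 5443) = -23 - 1*(-7360) = -23 + 7360 = 7337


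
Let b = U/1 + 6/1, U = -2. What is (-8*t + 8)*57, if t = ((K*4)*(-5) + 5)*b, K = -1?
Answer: -45144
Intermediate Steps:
b = 4 (b = -2/1 + 6/1 = -2*1 + 6*1 = -2 + 6 = 4)
t = 100 (t = (-1*4*(-5) + 5)*4 = (-4*(-5) + 5)*4 = (20 + 5)*4 = 25*4 = 100)
(-8*t + 8)*57 = (-8*100 + 8)*57 = (-800 + 8)*57 = -792*57 = -45144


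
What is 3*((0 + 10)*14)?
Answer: 420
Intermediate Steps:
3*((0 + 10)*14) = 3*(10*14) = 3*140 = 420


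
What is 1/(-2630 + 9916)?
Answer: 1/7286 ≈ 0.00013725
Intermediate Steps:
1/(-2630 + 9916) = 1/7286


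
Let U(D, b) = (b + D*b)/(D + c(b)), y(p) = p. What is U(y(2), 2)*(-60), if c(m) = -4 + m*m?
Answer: -180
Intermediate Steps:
c(m) = -4 + m²
U(D, b) = (b + D*b)/(-4 + D + b²) (U(D, b) = (b + D*b)/(D + (-4 + b²)) = (b + D*b)/(-4 + D + b²))
U(y(2), 2)*(-60) = (2*(1 + 2)/(-4 + 2 + 2²))*(-60) = (2*3/(-4 + 2 + 4))*(-60) = (2*3/2)*(-60) = (2*(½)*3)*(-60) = 3*(-60) = -180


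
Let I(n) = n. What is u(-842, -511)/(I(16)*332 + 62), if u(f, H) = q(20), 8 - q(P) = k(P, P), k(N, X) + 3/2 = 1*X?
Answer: -21/10748 ≈ -0.0019539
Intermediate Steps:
k(N, X) = -3/2 + X (k(N, X) = -3/2 + 1*X = -3/2 + X)
q(P) = 19/2 - P (q(P) = 8 - (-3/2 + P) = 8 + (3/2 - P) = 19/2 - P)
u(f, H) = -21/2 (u(f, H) = 19/2 - 1*20 = 19/2 - 20 = -21/2)
u(-842, -511)/(I(16)*332 + 62) = -21/(2*(16*332 + 62)) = -21/(2*(5312 + 62)) = -21/2/5374 = -21/2*1/5374 = -21/10748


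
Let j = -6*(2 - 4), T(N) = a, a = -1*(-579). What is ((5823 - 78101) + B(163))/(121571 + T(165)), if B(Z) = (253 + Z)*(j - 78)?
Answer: -49867/61075 ≈ -0.81649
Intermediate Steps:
a = 579
T(N) = 579
j = 12 (j = -6*(-2) = 12)
B(Z) = -16698 - 66*Z (B(Z) = (253 + Z)*(12 - 78) = (253 + Z)*(-66) = -16698 - 66*Z)
((5823 - 78101) + B(163))/(121571 + T(165)) = ((5823 - 78101) + (-16698 - 66*163))/(121571 + 579) = (-72278 + (-16698 - 10758))/122150 = (-72278 - 27456)*(1/122150) = -99734*1/122150 = -49867/61075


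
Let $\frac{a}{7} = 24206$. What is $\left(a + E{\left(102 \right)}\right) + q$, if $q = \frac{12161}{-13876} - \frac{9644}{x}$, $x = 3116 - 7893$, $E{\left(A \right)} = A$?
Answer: $\frac{11238410309735}{66285652} \approx 1.6955 \cdot 10^{5}$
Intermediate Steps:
$x = -4777$
$a = 169442$ ($a = 7 \cdot 24206 = 169442$)
$q = \frac{75727047}{66285652}$ ($q = \frac{12161}{-13876} - \frac{9644}{-4777} = 12161 \left(- \frac{1}{13876}\right) - - \frac{9644}{4777} = - \frac{12161}{13876} + \frac{9644}{4777} = \frac{75727047}{66285652} \approx 1.1424$)
$\left(a + E{\left(102 \right)}\right) + q = \left(169442 + 102\right) + \frac{75727047}{66285652} = 169544 + \frac{75727047}{66285652} = \frac{11238410309735}{66285652}$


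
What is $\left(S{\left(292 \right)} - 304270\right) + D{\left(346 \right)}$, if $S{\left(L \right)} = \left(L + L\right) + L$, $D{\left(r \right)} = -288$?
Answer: $-303682$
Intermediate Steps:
$S{\left(L \right)} = 3 L$ ($S{\left(L \right)} = 2 L + L = 3 L$)
$\left(S{\left(292 \right)} - 304270\right) + D{\left(346 \right)} = \left(3 \cdot 292 - 304270\right) - 288 = \left(876 - 304270\right) - 288 = -303394 - 288 = -303682$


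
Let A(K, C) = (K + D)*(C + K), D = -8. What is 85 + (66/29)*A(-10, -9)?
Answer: 25037/29 ≈ 863.34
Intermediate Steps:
A(K, C) = (-8 + K)*(C + K) (A(K, C) = (K - 8)*(C + K) = (-8 + K)*(C + K))
85 + (66/29)*A(-10, -9) = 85 + (66/29)*((-10)² - 8*(-9) - 8*(-10) - 9*(-10)) = 85 + (66*(1/29))*(100 + 72 + 80 + 90) = 85 + (66/29)*342 = 85 + 22572/29 = 25037/29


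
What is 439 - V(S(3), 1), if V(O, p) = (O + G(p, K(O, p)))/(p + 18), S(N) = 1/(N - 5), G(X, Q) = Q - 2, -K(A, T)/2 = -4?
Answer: 16671/38 ≈ 438.71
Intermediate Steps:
K(A, T) = 8 (K(A, T) = -2*(-4) = 8)
G(X, Q) = -2 + Q
S(N) = 1/(-5 + N)
V(O, p) = (6 + O)/(18 + p) (V(O, p) = (O + (-2 + 8))/(p + 18) = (O + 6)/(18 + p) = (6 + O)/(18 + p))
439 - V(S(3), 1) = 439 - (6 + 1/(-5 + 3))/(18 + 1) = 439 - (6 + 1/(-2))/19 = 439 - (6 - ½)/19 = 439 - 11/(19*2) = 439 - 1*11/38 = 439 - 11/38 = 16671/38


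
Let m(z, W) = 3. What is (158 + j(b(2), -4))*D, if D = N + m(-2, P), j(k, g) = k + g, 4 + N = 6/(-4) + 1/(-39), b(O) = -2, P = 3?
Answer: -14972/39 ≈ -383.90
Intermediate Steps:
N = -431/78 (N = -4 + (6/(-4) + 1/(-39)) = -4 + (6*(-¼) + 1*(-1/39)) = -4 + (-3/2 - 1/39) = -4 - 119/78 = -431/78 ≈ -5.5256)
j(k, g) = g + k
D = -197/78 (D = -431/78 + 3 = -197/78 ≈ -2.5256)
(158 + j(b(2), -4))*D = (158 + (-4 - 2))*(-197/78) = (158 - 6)*(-197/78) = 152*(-197/78) = -14972/39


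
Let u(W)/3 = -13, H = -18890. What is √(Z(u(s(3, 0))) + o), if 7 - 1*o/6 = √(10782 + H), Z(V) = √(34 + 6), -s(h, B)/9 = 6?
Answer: √(42 + 2*√10 - 12*I*√2027) ≈ 17.186 - 15.718*I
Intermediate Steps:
s(h, B) = -54 (s(h, B) = -9*6 = -54)
u(W) = -39 (u(W) = 3*(-13) = -39)
Z(V) = 2*√10 (Z(V) = √40 = 2*√10)
o = 42 - 12*I*√2027 (o = 42 - 6*√(10782 - 18890) = 42 - 12*I*√2027 ≈ 42.0 - 540.27*I)
√(Z(u(s(3, 0))) + o) = √(2*√10 + (42 - 12*I*√2027)) = √(42 + 2*√10 - 12*I*√2027)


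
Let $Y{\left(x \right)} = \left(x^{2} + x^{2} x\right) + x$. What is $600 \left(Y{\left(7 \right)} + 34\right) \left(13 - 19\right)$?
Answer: $-1558800$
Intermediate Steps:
$Y{\left(x \right)} = x + x^{2} + x^{3}$ ($Y{\left(x \right)} = \left(x^{2} + x^{3}\right) + x = x + x^{2} + x^{3}$)
$600 \left(Y{\left(7 \right)} + 34\right) \left(13 - 19\right) = 600 \left(7 \left(1 + 7 + 7^{2}\right) + 34\right) \left(13 - 19\right) = 600 \left(7 \left(1 + 7 + 49\right) + 34\right) \left(-6\right) = 600 \left(7 \cdot 57 + 34\right) \left(-6\right) = 600 \left(399 + 34\right) \left(-6\right) = 600 \cdot 433 \left(-6\right) = 600 \left(-2598\right) = -1558800$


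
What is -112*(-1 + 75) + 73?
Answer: -8215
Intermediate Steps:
-112*(-1 + 75) + 73 = -112*74 + 73 = -8288 + 73 = -8215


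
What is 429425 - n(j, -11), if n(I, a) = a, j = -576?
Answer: 429436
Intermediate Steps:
429425 - n(j, -11) = 429425 - 1*(-11) = 429425 + 11 = 429436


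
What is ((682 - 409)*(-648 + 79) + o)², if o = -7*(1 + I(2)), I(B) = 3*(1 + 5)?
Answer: 24170920900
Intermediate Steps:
I(B) = 18 (I(B) = 3*6 = 18)
o = -133 (o = -7*(1 + 18) = -7*19 = -133)
((682 - 409)*(-648 + 79) + o)² = ((682 - 409)*(-648 + 79) - 133)² = (273*(-569) - 133)² = (-155337 - 133)² = (-155470)² = 24170920900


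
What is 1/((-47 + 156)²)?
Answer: 1/11881 ≈ 8.4168e-5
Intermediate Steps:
1/((-47 + 156)²) = 1/(109²) = 1/11881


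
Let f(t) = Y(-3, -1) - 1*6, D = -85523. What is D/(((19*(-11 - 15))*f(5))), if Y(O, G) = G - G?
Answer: -85523/2964 ≈ -28.854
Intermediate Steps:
Y(O, G) = 0
f(t) = -6 (f(t) = 0 - 1*6 = 0 - 6 = -6)
D/(((19*(-11 - 15))*f(5))) = -85523*(-1/(114*(-11 - 15))) = -85523/((19*(-26))*(-6)) = -85523/((-494*(-6))) = -85523/2964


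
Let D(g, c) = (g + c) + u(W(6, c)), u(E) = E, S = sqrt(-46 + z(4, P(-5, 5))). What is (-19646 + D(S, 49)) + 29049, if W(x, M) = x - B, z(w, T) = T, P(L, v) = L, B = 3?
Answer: 9455 + I*sqrt(51) ≈ 9455.0 + 7.1414*I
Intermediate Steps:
W(x, M) = -3 + x (W(x, M) = x - 1*3 = x - 3 = -3 + x)
S = I*sqrt(51) (S = sqrt(-46 - 5) = sqrt(-51) = I*sqrt(51) ≈ 7.1414*I)
D(g, c) = 3 + c + g (D(g, c) = (g + c) + (-3 + 6) = (c + g) + 3 = 3 + c + g)
(-19646 + D(S, 49)) + 29049 = (-19646 + (3 + 49 + I*sqrt(51))) + 29049 = (-19646 + (52 + I*sqrt(51))) + 29049 = (-19594 + I*sqrt(51)) + 29049 = 9455 + I*sqrt(51)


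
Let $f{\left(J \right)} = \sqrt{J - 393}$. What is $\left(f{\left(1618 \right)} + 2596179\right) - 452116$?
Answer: $2144098$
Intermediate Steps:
$f{\left(J \right)} = \sqrt{-393 + J}$
$\left(f{\left(1618 \right)} + 2596179\right) - 452116 = \left(\sqrt{-393 + 1618} + 2596179\right) - 452116 = \left(\sqrt{1225} + 2596179\right) - 452116 = \left(35 + 2596179\right) - 452116 = 2596214 - 452116 = 2144098$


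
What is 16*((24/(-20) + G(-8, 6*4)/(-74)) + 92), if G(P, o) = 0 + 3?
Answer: 268648/185 ≈ 1452.2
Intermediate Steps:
G(P, o) = 3
16*((24/(-20) + G(-8, 6*4)/(-74)) + 92) = 16*((24/(-20) + 3/(-74)) + 92) = 16*((24*(-1/20) + 3*(-1/74)) + 92) = 16*((-6/5 - 3/74) + 92) = 16*(-459/370 + 92) = 16*(33581/370) = 268648/185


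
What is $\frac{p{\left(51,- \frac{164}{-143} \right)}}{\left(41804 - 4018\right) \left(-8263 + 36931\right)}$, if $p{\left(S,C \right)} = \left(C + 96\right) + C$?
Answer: $\frac{251}{2766153819} \approx 9.074 \cdot 10^{-8}$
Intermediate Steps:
$p{\left(S,C \right)} = 96 + 2 C$ ($p{\left(S,C \right)} = \left(96 + C\right) + C = 96 + 2 C$)
$\frac{p{\left(51,- \frac{164}{-143} \right)}}{\left(41804 - 4018\right) \left(-8263 + 36931\right)} = \frac{96 + 2 \left(- \frac{164}{-143}\right)}{\left(41804 - 4018\right) \left(-8263 + 36931\right)} = \frac{96 + 2 \left(\left(-164\right) \left(- \frac{1}{143}\right)\right)}{37786 \cdot 28668} = \frac{96 + 2 \cdot \frac{164}{143}}{1083249048} = \left(96 + \frac{328}{143}\right) \frac{1}{1083249048} = \frac{14056}{143} \cdot \frac{1}{1083249048} = \frac{251}{2766153819}$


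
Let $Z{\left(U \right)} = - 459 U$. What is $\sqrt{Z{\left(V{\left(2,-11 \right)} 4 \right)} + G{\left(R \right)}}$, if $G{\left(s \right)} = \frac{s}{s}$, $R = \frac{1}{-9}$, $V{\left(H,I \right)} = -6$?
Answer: $\sqrt{11017} \approx 104.96$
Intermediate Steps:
$R = - \frac{1}{9} \approx -0.11111$
$G{\left(s \right)} = 1$
$\sqrt{Z{\left(V{\left(2,-11 \right)} 4 \right)} + G{\left(R \right)}} = \sqrt{- 459 \left(\left(-6\right) 4\right) + 1} = \sqrt{\left(-459\right) \left(-24\right) + 1} = \sqrt{11016 + 1} = \sqrt{11017}$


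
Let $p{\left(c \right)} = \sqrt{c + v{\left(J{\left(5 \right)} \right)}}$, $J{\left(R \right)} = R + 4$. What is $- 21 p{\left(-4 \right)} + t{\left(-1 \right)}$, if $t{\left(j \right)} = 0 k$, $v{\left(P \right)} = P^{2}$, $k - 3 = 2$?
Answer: $- 21 \sqrt{77} \approx -184.27$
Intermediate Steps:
$k = 5$ ($k = 3 + 2 = 5$)
$J{\left(R \right)} = 4 + R$
$p{\left(c \right)} = \sqrt{81 + c}$ ($p{\left(c \right)} = \sqrt{c + \left(4 + 5\right)^{2}} = \sqrt{c + 9^{2}} = \sqrt{c + 81} = \sqrt{81 + c}$)
$t{\left(j \right)} = 0$ ($t{\left(j \right)} = 0 \cdot 5 = 0$)
$- 21 p{\left(-4 \right)} + t{\left(-1 \right)} = - 21 \sqrt{81 - 4} + 0 = - 21 \sqrt{77} + 0 = - 21 \sqrt{77}$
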